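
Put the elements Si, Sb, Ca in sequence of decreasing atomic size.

Si is in period 3, group 14; Ca is in period 4, group 2; Sb is in period 5, group 15.
Atomic radius shrinks across a period as nuclear charge pulls the same shell inward, and grows down a group as new shells are added.
These span different periods and groups, so the two trends combine.
Sb > Si: the two effects oppose for this pair; the down-group effect wins (140 vs 116 pm).
Ca > Sb: period and group pull opposite ways; the across-period shift dominates (171 vs 140 pm).
Tabulated atomic radius (pm): Si 116, Ca 171, Sb 140.
So from largest to smallest: Ca > Sb > Si.

Ca > Sb > Si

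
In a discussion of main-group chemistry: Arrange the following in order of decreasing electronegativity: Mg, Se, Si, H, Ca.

Smaller atoms with higher effective nuclear charge are more electronegative.
Here both period and group differ, so the two effects have to be weighed against each other.
Mg > Ca: Mg sits above Ca in group 2, so the down-group effect alone puts Mg higher.
Si > Mg: both are in period 3; the period trend gives Si the larger value.
H > Si: period and group pull opposite ways; the down-group shift dominates (2.20 vs 1.90).
Se > H: period and group pull opposite ways; the across-period shift dominates (2.55 vs 2.20).
Tabulated electronegativity (Pauling): H 2.20, Mg 1.31, Si 1.90, Ca 1.00, Se 2.55.
So from highest to lowest: Se > H > Si > Mg > Ca.

Se > H > Si > Mg > Ca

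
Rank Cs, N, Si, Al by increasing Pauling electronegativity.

N is in period 2, group 15; Al is in period 3, group 13; Si is in period 3, group 14; Cs is in period 6, group 1.
Electronegativity increases across a period and decreases down a group, tracking effective nuclear charge and atomic size.
Here both period and group differ, so the two effects have to be weighed against each other.
Al > Cs: relative to Cs, both the across-period and down-group shifts push Al's electronegativity up.
Si > Al: both are in period 3; the period trend gives Si the larger value.
N > Si: relative to Si, both the across-period and down-group shifts push N's electronegativity up.
For reference (Pauling): N 3.04, Al 1.61, Si 1.90, Cs 0.79.
So from lowest to highest: Cs < Al < Si < N.

Cs < Al < Si < N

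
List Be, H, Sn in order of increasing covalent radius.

H < Be < Sn

H is in period 1, group 1; Be is in period 2, group 2; Sn is in period 5, group 14.
Moving right in a period, electrons are added to the same shell under a stronger nuclear pull, so atoms get smaller; moving down, a new shell is opened and atoms get larger.
Neither a single period nor a single group — weigh both effects.
Be > H: period and group pull opposite ways; the down-group shift dominates (102 vs 32 pm).
Sn > Be: period and group pull opposite ways; the down-group shift dominates (140 vs 102 pm).
For reference (pm): H 32, Be 102, Sn 140.
So from smallest to largest: H < Be < Sn.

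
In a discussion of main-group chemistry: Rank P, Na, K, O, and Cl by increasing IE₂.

P, Cl, K, O, Na

Consider each +1 ion: P⁺ still has 4 valence electrons; Na⁺ is the bare [Ne] core; K⁺ is the bare [Ar] core; O⁺ still has 5 valence electrons; Cl⁺ still has 6 valence electrons.
Usually core removal costs more than valence removal, but here the competition is close: a tightly held n=2 valence electron can cost more to remove than an n=3 core electron, so the actual values have to decide it.
Valence configurations: P⁺ [Ne]3s²3p², O⁺ [He]2s²2p³, Cl⁺ [Ne]3s²3p⁴.
Tabulated IE_2 (kJ/mol): P 1907, Na 4562, K 3052, O 3388, Cl 2298.
Hence IE_2: P < Cl < K < O < Na.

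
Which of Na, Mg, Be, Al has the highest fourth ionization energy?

Be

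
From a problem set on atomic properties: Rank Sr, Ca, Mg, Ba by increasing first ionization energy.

Ba < Sr < Ca < Mg

Mg is in period 3, group 2; Ca is in period 4, group 2; Sr is in period 5, group 2; Ba is in period 6, group 2.
Removing the outermost electron gets harder across a period and easier down a group.
All are in group 2, so first ionization energy increases up the group.
So from lowest to highest: Ba < Sr < Ca < Mg.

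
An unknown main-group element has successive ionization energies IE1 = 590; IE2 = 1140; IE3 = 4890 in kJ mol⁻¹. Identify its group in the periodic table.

Group 2

Look for the largest jump between consecutive ionization energies: IE3/IE2 ≈ 4.3, far larger than any earlier ratio.
That jump marks the point where a core electron is being removed. So the atom has 2 valence electrons.
A main-group element with 2 valence electrons is in group 2.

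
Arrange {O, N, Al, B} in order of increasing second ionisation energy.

Al < B < N < O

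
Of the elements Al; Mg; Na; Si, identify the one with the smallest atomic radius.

Si

Atomic radius shrinks across a period as nuclear charge pulls the same shell inward, and grows down a group as new shells are added.
All lie in period 3, so atomic radius increases right to left.
The smallest atomic radius among these belongs to Si.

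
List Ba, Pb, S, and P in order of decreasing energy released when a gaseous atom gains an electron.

P is in period 3, group 15; S is in period 3, group 16; Ba is in period 6, group 2; Pb is in period 6, group 14.
Electron affinity generally becomes more exothermic across a period toward the halogens and less exothermic down a group.
Here both period and group differ, so the two effects have to be weighed against each other.
Pb > Ba: both are in period 6; the period trend gives Pb the larger value.
P > Pb: relative to Pb, both the across-period and down-group shifts push P's electron affinity up.
S > P: both are in period 3; the period trend gives S the larger value.
Tabulated electron affinity (kJ/mol): P 72, S 200, Ba 14, Pb 35.
So from highest to lowest: S > P > Pb > Ba.

S, P, Pb, Ba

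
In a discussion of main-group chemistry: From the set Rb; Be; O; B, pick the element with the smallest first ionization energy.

Be is in period 2, group 2; B is in period 2, group 13; O is in period 2, group 16; Rb is in period 5, group 1.
IE₁ increases left→right with effective nuclear charge and decreases top→bottom as the valence shell moves farther out.
Neither a single period nor a single group — weigh both effects.
B > Rb: both effects reinforce here, so B is clearly the higher of the two.
Be > B: this pair runs against the simple trend — see the exception note.
O > Be: O lies to the right of Be in period 2, so the across-period effect alone puts O higher.
Note the exception: Be has a higher first ionization energy than B, contrary to the simple trend — removing B's lone 2p electron is easier than breaking Be's filled 2s².
Tabulated first ionization energy (kJ/mol): Be 900, B 801, O 1314, Rb 403.
The smallest first ionization energy among these belongs to Rb.

Rb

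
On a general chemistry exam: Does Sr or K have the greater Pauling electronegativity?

Sr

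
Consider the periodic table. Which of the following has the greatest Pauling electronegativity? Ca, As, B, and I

B is in period 2, group 13; Ca is in period 4, group 2; As is in period 4, group 15; I is in period 5, group 17.
Smaller atoms with higher effective nuclear charge are more electronegative.
Neither a single period nor a single group — weigh both effects.
B > Ca: both effects reinforce here, so B is clearly the higher of the two.
As > B: the two effects oppose for this pair; the across-period effect wins (2.18 vs 2.04).
I > As: period and group pull opposite ways; the across-period shift dominates (2.66 vs 2.18).
Tabulated electronegativity (Pauling): B 2.04, Ca 1.00, As 2.18, I 2.66.
The greatest Pauling electronegativity among these belongs to I.

I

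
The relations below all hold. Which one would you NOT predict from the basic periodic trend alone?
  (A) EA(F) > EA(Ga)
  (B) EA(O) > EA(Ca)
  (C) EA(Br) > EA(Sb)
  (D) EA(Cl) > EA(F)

The general trend: electron affinity increases across a period and decreases down a group.
(A) F (period 2, group 17) vs Ga (period 4, group 13): the stated order agrees with the simple trend.
(B) O (period 2, group 16) vs Ca (period 4, group 2): the stated order agrees with the simple trend.
(C) Br (period 4, group 17) vs Sb (period 5, group 15): the stated order agrees with the simple trend.
(D) Cl (period 3, group 17) vs F (period 2, group 17): the stated order contradicts the simple trend.
The exception is (D): F's small 2p subshell makes the incoming electron feel strong e⁻–e⁻ repulsion, so Cl actually releases more energy on gaining an electron.

(D)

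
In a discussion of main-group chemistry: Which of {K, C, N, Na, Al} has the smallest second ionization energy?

Al

IE_2 is the cost of taking one more electron from the +1 cation: K⁺ is the bare [Ar] core; C⁺ still has 3 valence electrons; N⁺ still has 4 valence electrons; Na⁺ is the bare [Ne] core; Al⁺ still has 2 valence electrons.
Core electrons are held far more tightly than valence electrons, so K and Na top the IE_2 order.
Valence configurations: C⁺ [He]2s²2p¹, N⁺ [He]2s²2p², Al⁺ [Ne]3s².
Approximate IE_2 values (kJ/mol): K 3052, C 2353, N 2856, Na 4562, Al 1817.
Putting it together, IE_2: Al < C < N < K < Na.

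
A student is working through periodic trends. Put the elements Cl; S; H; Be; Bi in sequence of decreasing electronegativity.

EN rises left→right (higher Z_eff, smaller atoms) and falls top→bottom (larger, more shielded atoms).
Neither a single period nor a single group — weigh both effects.
Bi > Be: period and group pull opposite ways; the across-period shift dominates (2.02 vs 1.57).
H > Bi: the two effects oppose for this pair; the down-group effect wins (2.20 vs 2.02).
S > H: the two effects oppose for this pair; the across-period effect wins (2.58 vs 2.20).
Cl > S: both are in period 3; the period trend gives Cl the larger value.
Tabulated electronegativity (Pauling): H 2.20, Be 1.57, S 2.58, Cl 3.16, Bi 2.02.
So from highest to lowest: Cl > S > H > Bi > Be.

Cl > S > H > Bi > Be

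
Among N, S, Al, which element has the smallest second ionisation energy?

IE_2 is the cost of taking one more electron from the +1 cation: N⁺ still has 4 valence electrons; S⁺ still has 5 valence electrons; Al⁺ still has 2 valence electrons.
All are still removing valence electrons, so compare the +1 ions as you would atoms: IE_2 generally rises across a period (higher Z_eff) and falls down a group (larger shell), subject to the usual subshell exceptions.
Valence configurations: N⁺ [He]2s²2p², S⁺ [Ne]3s²3p³, Al⁺ [Ne]3s².
Tabulated IE_2 (kJ/mol): N 2856, S 2252, Al 1817.
Overall IE_2 order: Al < S < N.

Al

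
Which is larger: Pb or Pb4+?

Pb

Forming Pb4+ removes 4 electrons from Pb. Fewer electrons for the same nuclear charge means less shielding and a higher Z_eff on the remaining electrons.
A cation is smaller than its parent atom: Pb4+ < Pb.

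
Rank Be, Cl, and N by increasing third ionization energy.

Consider each +2 ion: Be²⁺ is the bare [He] core; Cl²⁺ still has 5 valence electrons; N²⁺ still has 3 valence electrons.
Pulling an electron out of a noble-gas core costs far more than removing a remaining valence electron, so Be sits at the high end of IE_3.
Valence configurations: Cl²⁺ [Ne]3s²3p³, N²⁺ [He]2s²2p¹.
Approximate IE_3 values (kJ/mol): Be 14849, Cl 3822, N 4578.
Hence IE_3: Cl < N < Be.

Cl, N, Be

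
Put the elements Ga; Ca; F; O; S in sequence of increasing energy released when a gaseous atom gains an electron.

Ca < Ga < O < S < F

O is in period 2, group 16; F is in period 2, group 17; S is in period 3, group 16; Ca is in period 4, group 2; Ga is in period 4, group 13.
Adding an electron releases more energy for atoms nearer the top right (short of the noble gases).
These span different periods and groups, so the two trends combine.
Ga > Ca: Ga lies to the right of Ca in period 4, so the across-period effect alone puts Ga higher.
O > Ga: relative to Ga, both the across-period and down-group shifts push O's electron affinity up.
S > O: this pair runs against the simple trend — see the exception note.
F > S: relative to S, both the across-period and down-group shifts push F's electron affinity up.
Note the exception: S has a higher electron affinity than O, contrary to the simple trend — the compact 2p subshell of O repels the added electron more than S's larger 3p does.
Approximate values (kJ/mol): O 141, F 328, S 200, Ca 2, Ga 29.
So from lowest to highest: Ca < Ga < O < S < F.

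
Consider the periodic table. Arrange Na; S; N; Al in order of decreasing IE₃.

Na, N, S, Al

IE_3 is the cost of taking one more electron from the +2 cation: Na²⁺ is already 1 electron into the core; S²⁺ still has 4 valence electrons; N²⁺ still has 3 valence electrons; Al²⁺ still has 1 valence electron.
Core electrons are held far more tightly than valence electrons, so Na tops the IE_3 order.
Valence configurations: S²⁺ [Ne]3s²3p², N²⁺ [He]2s²2p¹, Al²⁺ [Ne]3s¹.
Approximate IE_3 values (kJ/mol): Na 6910, S 3357, N 4578, Al 2745.
Hence IE_3: Al < S < N < Na.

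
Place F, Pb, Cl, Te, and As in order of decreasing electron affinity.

Cl > F > Te > As > Pb

EA tends to increase across a period and decrease down a group, though the pattern is less regular than for IE or radius.
Neither a single period nor a single group — weigh both effects.
As > Pb: both effects reinforce here, so As is clearly the higher of the two.
Te > As: period and group pull opposite ways; the across-period shift dominates (190 vs 78 kJ/mol).
F > Te: relative to Te, both the across-period and down-group shifts push F's electron affinity up.
Cl > F: this pair runs against the simple trend — see the exception note.
Note the exception: Cl has a higher electron affinity than F, contrary to the simple trend — F's small 2p subshell makes the incoming electron feel strong e⁻–e⁻ repulsion, so Cl actually releases more energy on gaining an electron.
Approximate values (kJ/mol): F 328, Cl 349, As 78, Te 190, Pb 35.
So from highest to lowest: Cl > F > Te > As > Pb.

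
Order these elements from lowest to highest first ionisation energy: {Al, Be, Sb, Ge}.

Be is in period 2, group 2; Al is in period 3, group 13; Ge is in period 4, group 14; Sb is in period 5, group 15.
Across a period the outer electron is held more tightly (higher IE₁); down a group it sits in a higher shell, more shielded, and comes off more easily.
A diagonal step moves right (one effect) and down (the opposite effect) at once.
Ge > Al: the two effects oppose for this pair; the across-period effect wins (762 vs 578 kJ/mol).
Sb > Ge: period and group pull opposite ways; the across-period shift dominates (831 vs 762 kJ/mol).
Be > Sb: period and group pull opposite ways; the down-group shift dominates (900 vs 831 kJ/mol).
Tabulated first ionization energy (kJ/mol): Be 900, Al 578, Ge 762, Sb 831.
So from lowest to highest: Al < Ge < Sb < Be.

Al < Ge < Sb < Be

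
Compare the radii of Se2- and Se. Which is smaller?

Forming Se2- adds 2 electrons to Se. More electron–electron repulsion in the same shell, with unchanged nuclear charge, lets the cloud expand.
An anion is larger than its parent atom: Se2- > Se.

Se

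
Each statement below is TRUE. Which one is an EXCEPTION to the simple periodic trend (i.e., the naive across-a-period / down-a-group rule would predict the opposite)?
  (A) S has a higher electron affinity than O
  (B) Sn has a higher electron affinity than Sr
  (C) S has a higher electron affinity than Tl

The general trend: electron affinity increases across a period and decreases down a group.
(A) S (period 3, group 16) vs O (period 2, group 16): the stated order contradicts the simple trend.
(B) Sn (period 5, group 14) vs Sr (period 5, group 2): the stated order agrees with the simple trend.
(C) S (period 3, group 16) vs Tl (period 6, group 13): the stated order agrees with the simple trend.
The exception is (A): the compact 2p subshell of O repels the added electron more than S's larger 3p does.

(A)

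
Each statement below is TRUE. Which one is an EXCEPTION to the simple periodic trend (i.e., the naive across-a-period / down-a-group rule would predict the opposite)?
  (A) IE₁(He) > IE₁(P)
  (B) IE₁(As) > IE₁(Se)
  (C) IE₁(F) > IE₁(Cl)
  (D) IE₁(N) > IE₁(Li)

The general trend: IE₁ increases across a period and decreases down a group.
(A) He (period 1, group 18) vs P (period 3, group 15): the stated order agrees with the simple trend.
(B) As (period 4, group 15) vs Se (period 4, group 16): the stated order contradicts the simple trend.
(C) F (period 2, group 17) vs Cl (period 3, group 17): the stated order agrees with the simple trend.
(D) N (period 2, group 15) vs Li (period 2, group 1): the stated order agrees with the simple trend.
The exception is (B): Se (4p⁴) ionizes more easily than half-filled As (4p³).

(B)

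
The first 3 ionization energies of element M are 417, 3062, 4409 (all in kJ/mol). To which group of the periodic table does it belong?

Look for the largest jump between consecutive ionization energies: IE2/IE1 ≈ 7.3, far larger than any earlier ratio.
That jump marks the point where a core electron is being removed. So the atom has 1 valence electron.
A main-group element with 1 valence electron is in group 1.

Group 1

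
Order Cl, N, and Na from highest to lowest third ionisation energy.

Na > N > Cl

IE_3 is the cost of taking one more electron from the +2 cation: Cl²⁺ still has 5 valence electrons; N²⁺ still has 3 valence electrons; Na²⁺ is already 1 electron into the core.
Core electrons are held far more tightly than valence electrons, so Na tops the IE_3 order.
Valence configurations: Cl²⁺ [Ne]3s²3p³, N²⁺ [He]2s²2p¹.
Approximate IE_3 values (kJ/mol): Cl 3822, N 4578, Na 6910.
Putting it together, IE_3: Cl < N < Na.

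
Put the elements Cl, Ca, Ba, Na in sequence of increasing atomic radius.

Na is in period 3, group 1; Cl is in period 3, group 17; Ca is in period 4, group 2; Ba is in period 6, group 2.
Moving right in a period, electrons are added to the same shell under a stronger nuclear pull, so atoms get smaller; moving down, a new shell is opened and atoms get larger.
Neither a single period nor a single group — weigh both effects.
Na > Cl: both are in period 3; the period trend gives Na the larger value.
Ca > Na: the two effects oppose for this pair; the down-group effect wins (171 vs 155 pm).
Ba > Ca: they share group 2; the group trend gives Ba the larger value.
For reference (pm): Na 155, Cl 99, Ca 171, Ba 196.
So from smallest to largest: Cl < Na < Ca < Ba.

Cl < Na < Ca < Ba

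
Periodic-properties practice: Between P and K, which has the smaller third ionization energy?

P

The third ionization energy removes an electron from the +2 ion. For each element: P²⁺ still has 3 valence electrons; K²⁺ is already 1 electron into the core.
Core electrons are held far more tightly than valence electrons, so K tops the IE_3 order.
The numbers (kJ/mol): P 2914, K 4420.
Putting it together, IE_3: P < K.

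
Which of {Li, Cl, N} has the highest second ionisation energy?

After 1 electron has been removed, what remains? Li⁺ is the bare [He] core; Cl⁺ still has 6 valence electrons; N⁺ still has 4 valence electrons.
Pulling an electron out of a noble-gas core costs far more than removing a remaining valence electron, so Li sits at the high end of IE_2.
Valence configurations: Cl⁺ [Ne]3s²3p⁴, N⁺ [He]2s²2p².
Approximate IE_2 values (kJ/mol): Li 7298, Cl 2298, N 2856.
Hence IE_2: Cl < N < Li.

Li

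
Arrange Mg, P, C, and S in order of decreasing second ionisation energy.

C > S > P > Mg

The second ionization energy removes an electron from the +1 ion. For each element: Mg⁺ still has 1 valence electron; P⁺ still has 4 valence electrons; C⁺ still has 3 valence electrons; S⁺ still has 5 valence electrons.
All are still removing valence electrons, so compare the +1 ions as you would atoms: IE_2 generally rises across a period (higher Z_eff) and falls down a group (larger shell), subject to the usual subshell exceptions.
Valence configurations: Mg⁺ [Ne]3s¹, P⁺ [Ne]3s²3p², C⁺ [He]2s²2p¹, S⁺ [Ne]3s²3p³.
Tabulated IE_2 (kJ/mol): Mg 1451, P 1907, C 2353, S 2252.
So the second ionization energies run Mg < P < S < C.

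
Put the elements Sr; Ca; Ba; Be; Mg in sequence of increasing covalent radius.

Be is in period 2, group 2; Mg is in period 3, group 2; Ca is in period 4, group 2; Sr is in period 5, group 2; Ba is in period 6, group 2.
Atomic radius shrinks across a period as nuclear charge pulls the same shell inward, and grows down a group as new shells are added.
All are in group 2, so atomic radius increases down the group.
So from smallest to largest: Be < Mg < Ca < Sr < Ba.

Be, Mg, Ca, Sr, Ba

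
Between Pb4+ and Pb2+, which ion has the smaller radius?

Pb4+

Both ions have Z = 82 protons, but Pb4+ has lost more electrons, so its remaining electrons feel a larger effective nuclear charge per electron and are pulled in more tightly.
Higher positive charge → smaller ion, so Pb2+ > Pb4+.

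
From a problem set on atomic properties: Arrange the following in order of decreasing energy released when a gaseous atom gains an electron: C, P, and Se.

Se, C, P

C is in period 2, group 14; P is in period 3, group 15; Se is in period 4, group 16.
EA tends to increase across a period and decrease down a group, though the pattern is less regular than for IE or radius.
A diagonal step moves right (one effect) and down (the opposite effect) at once.
C > P: the two effects oppose for this pair; the down-group effect wins (122 vs 72 kJ/mol).
Se > C: period and group pull opposite ways; the across-period shift dominates (195 vs 122 kJ/mol).
Approximate values (kJ/mol): C 122, P 72, Se 195.
So from highest to lowest: Se > C > P.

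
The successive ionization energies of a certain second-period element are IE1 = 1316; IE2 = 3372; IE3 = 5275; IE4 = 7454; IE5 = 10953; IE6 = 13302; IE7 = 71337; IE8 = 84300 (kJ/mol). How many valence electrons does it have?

6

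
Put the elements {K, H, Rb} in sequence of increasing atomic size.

H, K, Rb

H is in period 1, group 1; K is in period 4, group 1; Rb is in period 5, group 1.
Moving right in a period, electrons are added to the same shell under a stronger nuclear pull, so atoms get smaller; moving down, a new shell is opened and atoms get larger.
All are in group 1, so atomic radius increases down the group.
So from smallest to largest: H < K < Rb.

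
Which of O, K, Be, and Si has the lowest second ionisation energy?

The second ionization energy removes an electron from the +1 ion. For each element: O⁺ still has 5 valence electrons; K⁺ is the bare [Ar] core; Be⁺ still has 1 valence electron; Si⁺ still has 3 valence electrons.
Usually core removal costs more than valence removal, but here the competition is close: a tightly held n=2 valence electron can cost more to remove than an n=3 core electron, so the actual values have to decide it.
Valence configurations: O⁺ [He]2s²2p³, Be⁺ [He]2s¹, Si⁺ [Ne]3s²3p¹.
Tabulated IE_2 (kJ/mol): O 3388, K 3052, Be 1757, Si 1577.
Overall IE_2 order: Si < Be < K < O.

Si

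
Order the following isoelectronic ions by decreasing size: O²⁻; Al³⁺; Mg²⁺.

O²⁻, Mg²⁺, Al³⁺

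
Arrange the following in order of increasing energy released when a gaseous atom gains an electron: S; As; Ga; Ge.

Ga < As < Ge < S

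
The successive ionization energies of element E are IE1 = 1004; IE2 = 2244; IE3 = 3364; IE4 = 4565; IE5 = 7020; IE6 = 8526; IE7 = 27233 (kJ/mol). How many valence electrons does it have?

6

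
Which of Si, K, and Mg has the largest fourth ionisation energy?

Mg

IE_4 is the cost of taking one more electron from the +3 cation: Si³⁺ still has 1 valence electron; K³⁺ is already 2 electrons into the core; Mg³⁺ is already 1 electron into the core.
Core electrons are held far more tightly than valence electrons, so K and Mg top the IE_4 order.
The numbers (kJ/mol): Si 4356, K 5877, Mg 10543.
Hence IE_4: Si < K < Mg.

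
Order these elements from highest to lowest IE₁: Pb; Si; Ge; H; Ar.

H is in period 1, group 1; Si is in period 3, group 14; Ar is in period 3, group 18; Ge is in period 4, group 14; Pb is in period 6, group 14.
First ionization energy rises across a period (greater Z_eff holds electrons more tightly) and falls down a group (valence electrons are farther from the nucleus).
Neither a single period nor a single group — weigh both effects.
Ge > Pb: they share group 14; the group trend gives Ge the larger value.
Si > Ge: they share group 14; the group trend gives Si the larger value.
H > Si: the two effects oppose for this pair; the down-group effect wins (1312 vs 786 kJ/mol).
Ar > H: period and group pull opposite ways; the across-period shift dominates (1521 vs 1312 kJ/mol).
For reference (kJ/mol): H 1312, Si 786, Ar 1521, Ge 762, Pb 716.
So from highest to lowest: Ar > H > Si > Ge > Pb.

Ar > H > Si > Ge > Pb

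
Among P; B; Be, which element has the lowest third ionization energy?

IE_3 is the cost of taking one more electron from the +2 cation: P²⁺ still has 3 valence electrons; B²⁺ still has 1 valence electron; Be²⁺ is the bare [He] core.
Breaking into a closed-shell core is much more expensive than removing a leftover valence electron — Be has the largest IE_3 here.
Valence configurations: P²⁺ [Ne]3s²3p¹, B²⁺ [He]2s¹.
The numbers (kJ/mol): P 2914, B 3660, Be 14849.
Overall IE_3 order: P < B < Be.

P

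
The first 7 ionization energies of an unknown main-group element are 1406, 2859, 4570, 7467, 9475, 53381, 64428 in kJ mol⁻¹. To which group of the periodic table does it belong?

Group 15

Look for the largest jump between consecutive ionization energies: IE6/IE5 ≈ 5.6, far larger than any earlier ratio.
That jump marks the point where a core electron is being removed. So the atom has 5 valence electrons.
A main-group element with 5 valence electrons is in group 15.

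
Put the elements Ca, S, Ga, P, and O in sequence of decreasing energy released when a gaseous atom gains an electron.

Atoms with high Z_eff and room in the valence shell (especially the halogens) have the most exothermic electron affinities.
Here both period and group differ, so the two effects have to be weighed against each other.
Ga > Ca: Ga lies to the right of Ca in period 4, so the across-period effect alone puts Ga higher.
P > Ga: both effects reinforce here, so P is clearly the higher of the two.
O > P: relative to P, both the across-period and down-group shifts push O's electron affinity up.
S > O: this pair runs against the simple trend — see the exception note.
Note the exception: S has a higher electron affinity than O, contrary to the simple trend — the compact 2p subshell of O repels the added electron more than S's larger 3p does.
Approximate values (kJ/mol): O 141, P 72, S 200, Ca 2, Ga 29.
So from highest to lowest: S > O > P > Ga > Ca.

S > O > P > Ga > Ca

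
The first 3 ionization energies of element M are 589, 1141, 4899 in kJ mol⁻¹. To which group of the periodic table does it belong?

Group 2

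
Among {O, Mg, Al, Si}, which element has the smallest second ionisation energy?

Mg

After 1 electron has been removed, what remains? O⁺ still has 5 valence electrons; Mg⁺ still has 1 valence electron; Al⁺ still has 2 valence electrons; Si⁺ still has 3 valence electrons.
All are still removing valence electrons, so compare the +1 ions as you would atoms: IE_2 generally rises across a period (higher Z_eff) and falls down a group (larger shell), subject to the usual subshell exceptions.
Valence configurations: O⁺ [He]2s²2p³, Mg⁺ [Ne]3s¹, Al⁺ [Ne]3s², Si⁺ [Ne]3s²3p¹.
Si⁺ loses a lone 3p electron whereas Al⁺ must break into a filled 3s² pair, so IE_2(Al) > IE_2(Si) even though Si has the higher nuclear charge.
Approximate IE_2 values (kJ/mol): O 3388, Mg 1451, Al 1817, Si 1577.
So the second ionization energies run Mg < Si < Al < O.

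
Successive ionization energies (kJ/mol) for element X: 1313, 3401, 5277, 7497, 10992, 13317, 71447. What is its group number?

Group 16

Look for the largest jump between consecutive ionization energies: IE7/IE6 ≈ 5.4, far larger than any earlier ratio.
That jump marks the point where a core electron is being removed. So the atom has 6 valence electrons.
A main-group element with 6 valence electrons is in group 16.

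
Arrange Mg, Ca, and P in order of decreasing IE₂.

Consider each +1 ion: Mg⁺ still has 1 valence electron; Ca⁺ still has 1 valence electron; P⁺ still has 4 valence electrons.
All are still removing valence electrons, so compare the +1 ions as you would atoms: IE_2 generally rises across a period (higher Z_eff) and falls down a group (larger shell), subject to the usual subshell exceptions.
Valence configurations: Mg⁺ [Ne]3s¹, Ca⁺ [Ar]4s¹, P⁺ [Ne]3s²3p².
Tabulated IE_2 (kJ/mol): Mg 1451, Ca 1145, P 1907.
Hence IE_2: Ca < Mg < P.

P > Mg > Ca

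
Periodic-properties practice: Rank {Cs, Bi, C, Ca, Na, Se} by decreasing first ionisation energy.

C is in period 2, group 14; Na is in period 3, group 1; Ca is in period 4, group 2; Se is in period 4, group 16; Cs is in period 6, group 1; Bi is in period 6, group 15.
IE₁ increases left→right with effective nuclear charge and decreases top→bottom as the valence shell moves farther out.
Neither a single period nor a single group — weigh both effects.
Na > Cs: they share group 1; the group trend gives Na the larger value.
Ca > Na: period and group pull opposite ways; the across-period shift dominates (590 vs 496 kJ/mol).
Bi > Ca: the two effects oppose for this pair; the across-period effect wins (703 vs 590 kJ/mol).
Se > Bi: relative to Bi, both the across-period and down-group shifts push Se's first ionization energy up.
C > Se: period and group pull opposite ways; the down-group shift dominates (1086 vs 941 kJ/mol).
Approximate values (kJ/mol): C 1086, Na 496, Ca 590, Se 941, Cs 376, Bi 703.
So from highest to lowest: C > Se > Bi > Ca > Na > Cs.

C > Se > Bi > Ca > Na > Cs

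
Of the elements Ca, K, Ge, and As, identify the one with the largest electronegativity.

As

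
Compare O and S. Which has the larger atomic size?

O is in period 2, group 16; S is in period 3, group 16.
Atomic radius shrinks across a period as nuclear charge pulls the same shell inward, and grows down a group as new shells are added.
All are in group 16, so atomic radius increases down the group.
So S has the larger atomic size (S > O).

S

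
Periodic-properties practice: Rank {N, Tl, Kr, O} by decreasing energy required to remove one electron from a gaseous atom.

N, Kr, O, Tl

IE₁ increases left→right with effective nuclear charge and decreases top→bottom as the valence shell moves farther out.
These span different periods and groups, so the two trends combine.
O > Tl: both effects reinforce here, so O is clearly the higher of the two.
Kr > O: the two effects oppose for this pair; the across-period effect wins (1351 vs 1314 kJ/mol).
N > Kr: the two effects oppose for this pair; the down-group effect wins (1402 vs 1351 kJ/mol).
Note the exception: N has a higher first ionization energy than O, contrary to the simple trend — pairing an electron in O's 2p⁴ costs repulsion energy, so O ionizes more easily than half-filled N (2p³).
For reference (kJ/mol): N 1402, O 1314, Kr 1351, Tl 589.
So from highest to lowest: N > Kr > O > Tl.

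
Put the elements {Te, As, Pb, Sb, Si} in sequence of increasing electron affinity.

Pb < As < Sb < Si < Te

Si is in period 3, group 14; As is in period 4, group 15; Sb is in period 5, group 15; Te is in period 5, group 16; Pb is in period 6, group 14.
Adding an electron releases more energy for atoms nearer the top right (short of the noble gases).
Here both period and group differ, so the two effects have to be weighed against each other.
As > Pb: relative to Pb, both the across-period and down-group shifts push As's electron affinity up.
Sb > As: this pair runs against the simple trend — see the exception note.
Si > Sb: the two effects oppose for this pair; the down-group effect wins (134 vs 103 kJ/mol).
Te > Si: the two effects oppose for this pair; the across-period effect wins (190 vs 134 kJ/mol).
Note the exception: Sb has a higher electron affinity than As, contrary to the simple trend — both are half-filled np³, but the pairing/repulsion penalty for the added electron shrinks as the p orbitals become larger and more diffuse down the group, and for Sb that outweighs the weaker nuclear attraction.
Tabulated electron affinity (kJ/mol): Si 134, As 78, Sb 103, Te 190, Pb 35.
So from lowest to highest: Pb < As < Sb < Si < Te.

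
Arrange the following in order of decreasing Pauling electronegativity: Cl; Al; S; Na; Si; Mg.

Na is in period 3, group 1; Mg is in period 3, group 2; Al is in period 3, group 13; Si is in period 3, group 14; S is in period 3, group 16; Cl is in period 3, group 17.
Smaller atoms with higher effective nuclear charge are more electronegative.
All lie in period 3, so electronegativity increases left to right.
So from highest to lowest: Cl > S > Si > Al > Mg > Na.

Cl > S > Si > Al > Mg > Na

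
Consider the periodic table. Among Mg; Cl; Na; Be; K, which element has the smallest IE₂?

Consider each +1 ion: Mg⁺ still has 1 valence electron; Cl⁺ still has 6 valence electrons; Na⁺ is the bare [Ne] core; Be⁺ still has 1 valence electron; K⁺ is the bare [Ar] core.
Pulling an electron out of a noble-gas core costs far more than removing a remaining valence electron, so K and Na sit at the high end of IE_2.
Valence configurations: Mg⁺ [Ne]3s¹, Cl⁺ [Ne]3s²3p⁴, Be⁺ [He]2s¹.
The numbers (kJ/mol): Mg 1451, Cl 2298, Na 4562, Be 1757, K 3052.
Overall IE_2 order: Mg < Be < Cl < K < Na.

Mg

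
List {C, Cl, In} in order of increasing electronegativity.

In < C < Cl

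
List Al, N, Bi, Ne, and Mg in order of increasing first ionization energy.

Al < Bi < Mg < N < Ne

N is in period 2, group 15; Ne is in period 2, group 18; Mg is in period 3, group 2; Al is in period 3, group 13; Bi is in period 6, group 15.
IE₁ increases left→right with effective nuclear charge and decreases top→bottom as the valence shell moves farther out.
Here both period and group differ, so the two effects have to be weighed against each other.
Bi > Al: period and group pull opposite ways; the across-period shift dominates (703 vs 578 kJ/mol).
Mg > Bi: the two effects oppose for this pair; the down-group effect wins (738 vs 703 kJ/mol).
N > Mg: both effects reinforce here, so N is clearly the higher of the two.
Ne > N: Ne lies to the right of N in period 2, so the across-period effect alone puts Ne higher.
Note the exception: Mg has a higher first ionization energy than Al, contrary to the simple trend — Al's single 3p electron is easier to remove than one from Mg's filled 3s².
Approximate values (kJ/mol): N 1402, Ne 2081, Mg 738, Al 578, Bi 703.
So from lowest to highest: Al < Bi < Mg < N < Ne.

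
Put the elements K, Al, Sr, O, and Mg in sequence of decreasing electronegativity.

O is in period 2, group 16; Mg is in period 3, group 2; Al is in period 3, group 13; K is in period 4, group 1; Sr is in period 5, group 2.
Atoms toward the upper right of the periodic table pull bonding electrons most strongly.
These span different periods and groups, so the two trends combine.
Sr > K: period and group pull opposite ways; the across-period shift dominates (0.95 vs 0.82).
Mg > Sr: they share group 2; the group trend gives Mg the larger value.
Al > Mg: Al lies to the right of Mg in period 3, so the across-period effect alone puts Al higher.
O > Al: both effects reinforce here, so O is clearly the higher of the two.
Tabulated electronegativity (Pauling): O 3.44, Mg 1.31, Al 1.61, K 0.82, Sr 0.95.
So from highest to lowest: O > Al > Mg > Sr > K.

O > Al > Mg > Sr > K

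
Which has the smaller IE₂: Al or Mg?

Mg

After 1 electron has been removed, what remains? Al⁺ still has 2 valence electrons; Mg⁺ still has 1 valence electron.
All are still removing valence electrons, so compare the +1 ions as you would atoms: IE_2 generally rises across a period (higher Z_eff) and falls down a group (larger shell), subject to the usual subshell exceptions.
Valence configurations: Al⁺ [Ne]3s², Mg⁺ [Ne]3s¹.
Approximate IE_2 values (kJ/mol): Al 1817, Mg 1451.
So the second ionization energies run Mg < Al.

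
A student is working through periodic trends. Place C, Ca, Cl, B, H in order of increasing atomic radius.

H, C, B, Cl, Ca

Moving right in a period, electrons are added to the same shell under a stronger nuclear pull, so atoms get smaller; moving down, a new shell is opened and atoms get larger.
Here both period and group differ, so the two effects have to be weighed against each other.
C > H: period and group pull opposite ways; the down-group shift dominates (75 vs 32 pm).
B > C: both are in period 2; the period trend gives B the larger value.
Cl > B: the two effects oppose for this pair; the down-group effect wins (99 vs 85 pm).
Ca > Cl: both effects reinforce here, so Ca is clearly the larger of the two.
Tabulated atomic radius (pm): H 32, B 85, C 75, Cl 99, Ca 171.
So from smallest to largest: H < C < B < Cl < Ca.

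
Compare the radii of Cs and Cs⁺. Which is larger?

Cs

Forming Cs⁺ removes 1 electron from Cs. Fewer electrons for the same nuclear charge means less shielding and a higher Z_eff on the remaining electrons, and for main-group metals the entire outer shell is lost.
A cation is smaller than its parent atom: Cs⁺ < Cs.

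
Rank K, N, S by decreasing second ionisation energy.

Consider each +1 ion: K⁺ is the bare [Ar] core; N⁺ still has 4 valence electrons; S⁺ still has 5 valence electrons.
Pulling an electron out of a noble-gas core costs far more than removing a remaining valence electron, so K sits at the high end of IE_2.
Valence configurations: N⁺ [He]2s²2p², S⁺ [Ne]3s²3p³.
Tabulated IE_2 (kJ/mol): K 3052, N 2856, S 2252.
So the second ionization energies run S < N < K.

K > N > S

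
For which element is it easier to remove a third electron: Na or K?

IE_3 is the cost of taking one more electron from the +2 cation: Na²⁺ is already 1 electron into the core; K²⁺ is already 1 electron into the core.
All of these are removing an electron from a noble-gas core or deeper; the smaller core (lower principal quantum number) is held far more tightly, and within a period the higher nuclear charge binds the same core more tightly.
The numbers (kJ/mol): Na 6910, K 4420.
Putting it together, IE_3: K < Na.

K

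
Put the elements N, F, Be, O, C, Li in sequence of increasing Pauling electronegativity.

Li < Be < C < N < O < F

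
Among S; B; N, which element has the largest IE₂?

N

After 1 electron has been removed, what remains? S⁺ still has 5 valence electrons; B⁺ still has 2 valence electrons; N⁺ still has 4 valence electrons.
All are still removing valence electrons, so compare the +1 ions as you would atoms: IE_2 generally rises across a period (higher Z_eff) and falls down a group (larger shell), subject to the usual subshell exceptions.
Valence configurations: S⁺ [Ne]3s²3p³, B⁺ [He]2s², N⁺ [He]2s²2p².
The numbers (kJ/mol): S 2252, B 2427, N 2856.
Hence IE_2: S < B < N.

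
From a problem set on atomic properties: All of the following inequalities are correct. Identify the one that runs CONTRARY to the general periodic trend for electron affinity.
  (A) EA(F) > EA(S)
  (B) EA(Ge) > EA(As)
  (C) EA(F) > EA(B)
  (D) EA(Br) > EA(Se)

The general trend: electron affinity increases across a period and decreases down a group.
(A) F (period 2, group 17) vs S (period 3, group 16): the stated order agrees with the simple trend.
(B) Ge (period 4, group 14) vs As (period 4, group 15): the stated order contradicts the simple trend.
(C) F (period 2, group 17) vs B (period 2, group 13): the stated order agrees with the simple trend.
(D) Br (period 4, group 17) vs Se (period 4, group 16): the stated order agrees with the simple trend.
The exception is (B): adding an electron to As's half-filled 4p³ is unfavourable, so Ge (4p²) has the more exothermic EA.

(B)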